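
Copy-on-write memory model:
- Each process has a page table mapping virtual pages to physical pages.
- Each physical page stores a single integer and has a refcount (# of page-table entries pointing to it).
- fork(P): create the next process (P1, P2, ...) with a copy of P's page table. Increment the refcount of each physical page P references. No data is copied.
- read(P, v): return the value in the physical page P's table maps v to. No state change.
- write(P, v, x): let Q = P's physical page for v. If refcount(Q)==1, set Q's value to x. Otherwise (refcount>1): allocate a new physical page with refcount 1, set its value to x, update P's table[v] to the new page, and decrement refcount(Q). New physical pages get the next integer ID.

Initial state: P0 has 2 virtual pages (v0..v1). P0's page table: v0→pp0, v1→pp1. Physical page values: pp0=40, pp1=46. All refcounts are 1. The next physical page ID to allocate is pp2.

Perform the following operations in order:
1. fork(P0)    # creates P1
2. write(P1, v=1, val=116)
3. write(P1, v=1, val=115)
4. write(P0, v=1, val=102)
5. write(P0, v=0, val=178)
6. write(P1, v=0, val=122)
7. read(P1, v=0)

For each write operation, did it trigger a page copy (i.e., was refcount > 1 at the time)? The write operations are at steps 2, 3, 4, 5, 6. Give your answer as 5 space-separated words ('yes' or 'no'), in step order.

Op 1: fork(P0) -> P1. 2 ppages; refcounts: pp0:2 pp1:2
Op 2: write(P1, v1, 116). refcount(pp1)=2>1 -> COPY to pp2. 3 ppages; refcounts: pp0:2 pp1:1 pp2:1
Op 3: write(P1, v1, 115). refcount(pp2)=1 -> write in place. 3 ppages; refcounts: pp0:2 pp1:1 pp2:1
Op 4: write(P0, v1, 102). refcount(pp1)=1 -> write in place. 3 ppages; refcounts: pp0:2 pp1:1 pp2:1
Op 5: write(P0, v0, 178). refcount(pp0)=2>1 -> COPY to pp3. 4 ppages; refcounts: pp0:1 pp1:1 pp2:1 pp3:1
Op 6: write(P1, v0, 122). refcount(pp0)=1 -> write in place. 4 ppages; refcounts: pp0:1 pp1:1 pp2:1 pp3:1
Op 7: read(P1, v0) -> 122. No state change.

yes no no yes no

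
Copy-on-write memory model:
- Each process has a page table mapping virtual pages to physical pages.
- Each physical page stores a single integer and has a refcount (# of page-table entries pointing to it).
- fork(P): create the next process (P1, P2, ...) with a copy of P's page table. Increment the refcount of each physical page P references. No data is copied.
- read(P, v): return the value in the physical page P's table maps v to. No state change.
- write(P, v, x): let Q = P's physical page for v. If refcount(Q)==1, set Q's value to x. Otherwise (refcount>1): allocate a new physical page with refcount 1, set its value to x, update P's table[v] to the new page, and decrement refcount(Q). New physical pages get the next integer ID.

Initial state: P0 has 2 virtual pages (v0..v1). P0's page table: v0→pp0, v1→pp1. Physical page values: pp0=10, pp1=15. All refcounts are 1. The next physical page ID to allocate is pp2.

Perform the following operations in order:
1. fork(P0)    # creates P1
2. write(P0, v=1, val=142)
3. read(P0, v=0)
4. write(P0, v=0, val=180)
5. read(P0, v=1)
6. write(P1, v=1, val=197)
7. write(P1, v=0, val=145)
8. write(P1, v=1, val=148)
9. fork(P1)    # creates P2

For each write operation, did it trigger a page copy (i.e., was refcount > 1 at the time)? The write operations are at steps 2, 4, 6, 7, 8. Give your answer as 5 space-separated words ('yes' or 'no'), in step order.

Op 1: fork(P0) -> P1. 2 ppages; refcounts: pp0:2 pp1:2
Op 2: write(P0, v1, 142). refcount(pp1)=2>1 -> COPY to pp2. 3 ppages; refcounts: pp0:2 pp1:1 pp2:1
Op 3: read(P0, v0) -> 10. No state change.
Op 4: write(P0, v0, 180). refcount(pp0)=2>1 -> COPY to pp3. 4 ppages; refcounts: pp0:1 pp1:1 pp2:1 pp3:1
Op 5: read(P0, v1) -> 142. No state change.
Op 6: write(P1, v1, 197). refcount(pp1)=1 -> write in place. 4 ppages; refcounts: pp0:1 pp1:1 pp2:1 pp3:1
Op 7: write(P1, v0, 145). refcount(pp0)=1 -> write in place. 4 ppages; refcounts: pp0:1 pp1:1 pp2:1 pp3:1
Op 8: write(P1, v1, 148). refcount(pp1)=1 -> write in place. 4 ppages; refcounts: pp0:1 pp1:1 pp2:1 pp3:1
Op 9: fork(P1) -> P2. 4 ppages; refcounts: pp0:2 pp1:2 pp2:1 pp3:1

yes yes no no no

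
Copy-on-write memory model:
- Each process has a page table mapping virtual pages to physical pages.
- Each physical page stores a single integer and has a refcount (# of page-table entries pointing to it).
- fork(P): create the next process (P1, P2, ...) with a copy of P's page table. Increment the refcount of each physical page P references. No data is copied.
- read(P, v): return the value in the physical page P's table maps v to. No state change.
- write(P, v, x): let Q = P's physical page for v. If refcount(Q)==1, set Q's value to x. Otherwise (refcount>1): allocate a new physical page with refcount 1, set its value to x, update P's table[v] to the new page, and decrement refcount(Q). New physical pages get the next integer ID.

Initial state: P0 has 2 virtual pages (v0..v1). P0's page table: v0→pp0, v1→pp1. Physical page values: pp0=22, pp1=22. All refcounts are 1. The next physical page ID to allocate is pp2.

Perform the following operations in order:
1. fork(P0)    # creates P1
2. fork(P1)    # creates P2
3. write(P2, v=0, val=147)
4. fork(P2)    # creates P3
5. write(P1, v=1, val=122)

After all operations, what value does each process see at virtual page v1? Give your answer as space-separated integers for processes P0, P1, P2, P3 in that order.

Op 1: fork(P0) -> P1. 2 ppages; refcounts: pp0:2 pp1:2
Op 2: fork(P1) -> P2. 2 ppages; refcounts: pp0:3 pp1:3
Op 3: write(P2, v0, 147). refcount(pp0)=3>1 -> COPY to pp2. 3 ppages; refcounts: pp0:2 pp1:3 pp2:1
Op 4: fork(P2) -> P3. 3 ppages; refcounts: pp0:2 pp1:4 pp2:2
Op 5: write(P1, v1, 122). refcount(pp1)=4>1 -> COPY to pp3. 4 ppages; refcounts: pp0:2 pp1:3 pp2:2 pp3:1
P0: v1 -> pp1 = 22
P1: v1 -> pp3 = 122
P2: v1 -> pp1 = 22
P3: v1 -> pp1 = 22

Answer: 22 122 22 22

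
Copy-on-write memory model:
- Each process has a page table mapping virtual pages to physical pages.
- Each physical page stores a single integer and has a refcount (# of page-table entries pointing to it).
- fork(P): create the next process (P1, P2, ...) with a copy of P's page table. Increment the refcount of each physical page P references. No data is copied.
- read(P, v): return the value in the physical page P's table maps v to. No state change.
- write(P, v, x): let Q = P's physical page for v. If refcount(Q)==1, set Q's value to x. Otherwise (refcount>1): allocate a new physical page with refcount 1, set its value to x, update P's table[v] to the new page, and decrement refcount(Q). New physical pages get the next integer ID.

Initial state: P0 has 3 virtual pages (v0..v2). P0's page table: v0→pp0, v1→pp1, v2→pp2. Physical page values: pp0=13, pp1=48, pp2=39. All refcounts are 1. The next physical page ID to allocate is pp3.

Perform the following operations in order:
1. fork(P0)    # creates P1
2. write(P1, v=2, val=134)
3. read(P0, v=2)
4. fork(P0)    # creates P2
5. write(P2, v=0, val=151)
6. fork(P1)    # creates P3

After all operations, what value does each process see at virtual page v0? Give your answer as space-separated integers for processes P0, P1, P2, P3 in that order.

Op 1: fork(P0) -> P1. 3 ppages; refcounts: pp0:2 pp1:2 pp2:2
Op 2: write(P1, v2, 134). refcount(pp2)=2>1 -> COPY to pp3. 4 ppages; refcounts: pp0:2 pp1:2 pp2:1 pp3:1
Op 3: read(P0, v2) -> 39. No state change.
Op 4: fork(P0) -> P2. 4 ppages; refcounts: pp0:3 pp1:3 pp2:2 pp3:1
Op 5: write(P2, v0, 151). refcount(pp0)=3>1 -> COPY to pp4. 5 ppages; refcounts: pp0:2 pp1:3 pp2:2 pp3:1 pp4:1
Op 6: fork(P1) -> P3. 5 ppages; refcounts: pp0:3 pp1:4 pp2:2 pp3:2 pp4:1
P0: v0 -> pp0 = 13
P1: v0 -> pp0 = 13
P2: v0 -> pp4 = 151
P3: v0 -> pp0 = 13

Answer: 13 13 151 13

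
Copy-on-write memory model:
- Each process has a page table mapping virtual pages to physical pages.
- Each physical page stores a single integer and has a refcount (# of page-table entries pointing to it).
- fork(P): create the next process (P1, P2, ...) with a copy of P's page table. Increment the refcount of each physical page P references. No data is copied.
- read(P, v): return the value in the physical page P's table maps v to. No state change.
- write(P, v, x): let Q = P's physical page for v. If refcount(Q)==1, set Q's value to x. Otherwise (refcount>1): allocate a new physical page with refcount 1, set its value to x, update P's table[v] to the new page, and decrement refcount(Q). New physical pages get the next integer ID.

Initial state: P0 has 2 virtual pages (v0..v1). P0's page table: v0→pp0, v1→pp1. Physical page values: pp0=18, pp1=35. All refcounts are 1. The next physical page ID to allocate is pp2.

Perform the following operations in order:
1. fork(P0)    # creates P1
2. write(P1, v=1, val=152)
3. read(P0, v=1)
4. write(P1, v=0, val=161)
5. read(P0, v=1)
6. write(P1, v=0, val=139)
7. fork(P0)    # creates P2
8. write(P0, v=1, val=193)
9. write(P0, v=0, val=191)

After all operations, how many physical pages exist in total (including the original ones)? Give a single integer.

Answer: 6

Derivation:
Op 1: fork(P0) -> P1. 2 ppages; refcounts: pp0:2 pp1:2
Op 2: write(P1, v1, 152). refcount(pp1)=2>1 -> COPY to pp2. 3 ppages; refcounts: pp0:2 pp1:1 pp2:1
Op 3: read(P0, v1) -> 35. No state change.
Op 4: write(P1, v0, 161). refcount(pp0)=2>1 -> COPY to pp3. 4 ppages; refcounts: pp0:1 pp1:1 pp2:1 pp3:1
Op 5: read(P0, v1) -> 35. No state change.
Op 6: write(P1, v0, 139). refcount(pp3)=1 -> write in place. 4 ppages; refcounts: pp0:1 pp1:1 pp2:1 pp3:1
Op 7: fork(P0) -> P2. 4 ppages; refcounts: pp0:2 pp1:2 pp2:1 pp3:1
Op 8: write(P0, v1, 193). refcount(pp1)=2>1 -> COPY to pp4. 5 ppages; refcounts: pp0:2 pp1:1 pp2:1 pp3:1 pp4:1
Op 9: write(P0, v0, 191). refcount(pp0)=2>1 -> COPY to pp5. 6 ppages; refcounts: pp0:1 pp1:1 pp2:1 pp3:1 pp4:1 pp5:1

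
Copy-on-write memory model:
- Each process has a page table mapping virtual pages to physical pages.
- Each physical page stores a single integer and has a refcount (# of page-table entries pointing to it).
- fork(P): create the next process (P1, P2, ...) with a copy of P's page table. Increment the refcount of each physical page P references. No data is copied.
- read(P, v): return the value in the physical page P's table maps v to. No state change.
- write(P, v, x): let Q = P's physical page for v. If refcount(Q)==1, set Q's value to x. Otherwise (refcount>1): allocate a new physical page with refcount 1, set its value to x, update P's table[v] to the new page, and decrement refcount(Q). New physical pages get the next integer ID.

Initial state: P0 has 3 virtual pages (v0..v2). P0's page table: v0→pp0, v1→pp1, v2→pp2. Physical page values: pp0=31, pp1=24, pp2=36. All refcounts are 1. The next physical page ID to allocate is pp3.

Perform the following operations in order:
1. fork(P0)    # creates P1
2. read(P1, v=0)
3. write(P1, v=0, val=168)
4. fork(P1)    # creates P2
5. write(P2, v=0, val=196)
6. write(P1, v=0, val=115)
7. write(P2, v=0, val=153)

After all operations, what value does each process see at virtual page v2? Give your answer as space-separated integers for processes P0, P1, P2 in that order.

Op 1: fork(P0) -> P1. 3 ppages; refcounts: pp0:2 pp1:2 pp2:2
Op 2: read(P1, v0) -> 31. No state change.
Op 3: write(P1, v0, 168). refcount(pp0)=2>1 -> COPY to pp3. 4 ppages; refcounts: pp0:1 pp1:2 pp2:2 pp3:1
Op 4: fork(P1) -> P2. 4 ppages; refcounts: pp0:1 pp1:3 pp2:3 pp3:2
Op 5: write(P2, v0, 196). refcount(pp3)=2>1 -> COPY to pp4. 5 ppages; refcounts: pp0:1 pp1:3 pp2:3 pp3:1 pp4:1
Op 6: write(P1, v0, 115). refcount(pp3)=1 -> write in place. 5 ppages; refcounts: pp0:1 pp1:3 pp2:3 pp3:1 pp4:1
Op 7: write(P2, v0, 153). refcount(pp4)=1 -> write in place. 5 ppages; refcounts: pp0:1 pp1:3 pp2:3 pp3:1 pp4:1
P0: v2 -> pp2 = 36
P1: v2 -> pp2 = 36
P2: v2 -> pp2 = 36

Answer: 36 36 36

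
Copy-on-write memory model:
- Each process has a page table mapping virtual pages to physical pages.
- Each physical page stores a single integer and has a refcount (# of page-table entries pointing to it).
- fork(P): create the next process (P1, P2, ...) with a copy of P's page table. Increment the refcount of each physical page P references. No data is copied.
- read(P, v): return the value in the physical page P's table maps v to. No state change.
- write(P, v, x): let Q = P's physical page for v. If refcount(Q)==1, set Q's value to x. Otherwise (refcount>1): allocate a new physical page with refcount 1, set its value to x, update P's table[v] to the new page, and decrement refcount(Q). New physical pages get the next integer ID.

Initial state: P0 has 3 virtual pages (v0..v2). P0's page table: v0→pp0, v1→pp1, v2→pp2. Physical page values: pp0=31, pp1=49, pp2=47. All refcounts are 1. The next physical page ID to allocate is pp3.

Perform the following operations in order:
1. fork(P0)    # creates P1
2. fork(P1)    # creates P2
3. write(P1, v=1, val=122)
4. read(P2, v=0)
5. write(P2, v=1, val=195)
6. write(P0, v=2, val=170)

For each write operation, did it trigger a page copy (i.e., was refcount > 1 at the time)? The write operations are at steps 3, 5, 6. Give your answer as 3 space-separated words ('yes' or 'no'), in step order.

Op 1: fork(P0) -> P1. 3 ppages; refcounts: pp0:2 pp1:2 pp2:2
Op 2: fork(P1) -> P2. 3 ppages; refcounts: pp0:3 pp1:3 pp2:3
Op 3: write(P1, v1, 122). refcount(pp1)=3>1 -> COPY to pp3. 4 ppages; refcounts: pp0:3 pp1:2 pp2:3 pp3:1
Op 4: read(P2, v0) -> 31. No state change.
Op 5: write(P2, v1, 195). refcount(pp1)=2>1 -> COPY to pp4. 5 ppages; refcounts: pp0:3 pp1:1 pp2:3 pp3:1 pp4:1
Op 6: write(P0, v2, 170). refcount(pp2)=3>1 -> COPY to pp5. 6 ppages; refcounts: pp0:3 pp1:1 pp2:2 pp3:1 pp4:1 pp5:1

yes yes yes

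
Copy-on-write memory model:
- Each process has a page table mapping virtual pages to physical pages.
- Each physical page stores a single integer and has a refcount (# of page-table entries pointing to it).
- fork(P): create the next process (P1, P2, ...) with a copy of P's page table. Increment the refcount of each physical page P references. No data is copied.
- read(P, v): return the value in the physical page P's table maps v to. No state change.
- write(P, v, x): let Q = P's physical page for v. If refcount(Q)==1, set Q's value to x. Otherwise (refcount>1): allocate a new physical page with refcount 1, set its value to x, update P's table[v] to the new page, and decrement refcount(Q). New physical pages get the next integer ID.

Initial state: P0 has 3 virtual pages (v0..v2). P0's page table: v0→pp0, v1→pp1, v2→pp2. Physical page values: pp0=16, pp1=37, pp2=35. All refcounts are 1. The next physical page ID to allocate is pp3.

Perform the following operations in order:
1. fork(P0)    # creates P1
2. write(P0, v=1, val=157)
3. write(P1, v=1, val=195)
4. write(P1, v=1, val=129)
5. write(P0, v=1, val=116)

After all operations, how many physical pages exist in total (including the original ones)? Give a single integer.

Answer: 4

Derivation:
Op 1: fork(P0) -> P1. 3 ppages; refcounts: pp0:2 pp1:2 pp2:2
Op 2: write(P0, v1, 157). refcount(pp1)=2>1 -> COPY to pp3. 4 ppages; refcounts: pp0:2 pp1:1 pp2:2 pp3:1
Op 3: write(P1, v1, 195). refcount(pp1)=1 -> write in place. 4 ppages; refcounts: pp0:2 pp1:1 pp2:2 pp3:1
Op 4: write(P1, v1, 129). refcount(pp1)=1 -> write in place. 4 ppages; refcounts: pp0:2 pp1:1 pp2:2 pp3:1
Op 5: write(P0, v1, 116). refcount(pp3)=1 -> write in place. 4 ppages; refcounts: pp0:2 pp1:1 pp2:2 pp3:1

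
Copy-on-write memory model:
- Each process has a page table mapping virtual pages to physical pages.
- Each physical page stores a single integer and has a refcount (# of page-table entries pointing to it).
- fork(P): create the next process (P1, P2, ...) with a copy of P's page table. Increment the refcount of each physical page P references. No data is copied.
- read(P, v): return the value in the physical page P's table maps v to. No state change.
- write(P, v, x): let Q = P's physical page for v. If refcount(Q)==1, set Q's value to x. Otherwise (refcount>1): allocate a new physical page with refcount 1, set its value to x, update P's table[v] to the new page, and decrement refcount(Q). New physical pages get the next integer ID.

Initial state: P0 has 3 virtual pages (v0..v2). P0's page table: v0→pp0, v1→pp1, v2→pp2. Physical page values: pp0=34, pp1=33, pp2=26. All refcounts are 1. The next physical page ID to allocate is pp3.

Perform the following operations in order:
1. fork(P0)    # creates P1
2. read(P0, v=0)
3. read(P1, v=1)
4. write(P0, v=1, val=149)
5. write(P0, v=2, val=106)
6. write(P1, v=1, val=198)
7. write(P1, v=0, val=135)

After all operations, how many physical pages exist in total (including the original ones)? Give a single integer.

Op 1: fork(P0) -> P1. 3 ppages; refcounts: pp0:2 pp1:2 pp2:2
Op 2: read(P0, v0) -> 34. No state change.
Op 3: read(P1, v1) -> 33. No state change.
Op 4: write(P0, v1, 149). refcount(pp1)=2>1 -> COPY to pp3. 4 ppages; refcounts: pp0:2 pp1:1 pp2:2 pp3:1
Op 5: write(P0, v2, 106). refcount(pp2)=2>1 -> COPY to pp4. 5 ppages; refcounts: pp0:2 pp1:1 pp2:1 pp3:1 pp4:1
Op 6: write(P1, v1, 198). refcount(pp1)=1 -> write in place. 5 ppages; refcounts: pp0:2 pp1:1 pp2:1 pp3:1 pp4:1
Op 7: write(P1, v0, 135). refcount(pp0)=2>1 -> COPY to pp5. 6 ppages; refcounts: pp0:1 pp1:1 pp2:1 pp3:1 pp4:1 pp5:1

Answer: 6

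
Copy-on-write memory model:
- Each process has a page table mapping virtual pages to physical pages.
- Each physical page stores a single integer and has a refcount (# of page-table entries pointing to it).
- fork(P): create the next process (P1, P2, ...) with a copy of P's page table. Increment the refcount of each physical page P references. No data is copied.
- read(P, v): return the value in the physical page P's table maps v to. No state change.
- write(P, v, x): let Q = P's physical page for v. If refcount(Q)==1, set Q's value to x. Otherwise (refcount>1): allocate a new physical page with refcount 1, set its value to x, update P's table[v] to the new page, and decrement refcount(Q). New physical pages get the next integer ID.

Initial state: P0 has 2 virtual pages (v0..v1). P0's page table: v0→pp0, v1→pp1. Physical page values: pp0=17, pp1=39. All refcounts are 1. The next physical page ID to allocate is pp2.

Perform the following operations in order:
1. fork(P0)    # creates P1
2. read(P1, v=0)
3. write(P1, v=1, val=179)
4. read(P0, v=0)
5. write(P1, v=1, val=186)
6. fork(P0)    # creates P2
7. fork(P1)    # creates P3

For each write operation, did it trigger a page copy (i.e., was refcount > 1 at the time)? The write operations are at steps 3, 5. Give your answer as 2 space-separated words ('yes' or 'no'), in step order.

Op 1: fork(P0) -> P1. 2 ppages; refcounts: pp0:2 pp1:2
Op 2: read(P1, v0) -> 17. No state change.
Op 3: write(P1, v1, 179). refcount(pp1)=2>1 -> COPY to pp2. 3 ppages; refcounts: pp0:2 pp1:1 pp2:1
Op 4: read(P0, v0) -> 17. No state change.
Op 5: write(P1, v1, 186). refcount(pp2)=1 -> write in place. 3 ppages; refcounts: pp0:2 pp1:1 pp2:1
Op 6: fork(P0) -> P2. 3 ppages; refcounts: pp0:3 pp1:2 pp2:1
Op 7: fork(P1) -> P3. 3 ppages; refcounts: pp0:4 pp1:2 pp2:2

yes no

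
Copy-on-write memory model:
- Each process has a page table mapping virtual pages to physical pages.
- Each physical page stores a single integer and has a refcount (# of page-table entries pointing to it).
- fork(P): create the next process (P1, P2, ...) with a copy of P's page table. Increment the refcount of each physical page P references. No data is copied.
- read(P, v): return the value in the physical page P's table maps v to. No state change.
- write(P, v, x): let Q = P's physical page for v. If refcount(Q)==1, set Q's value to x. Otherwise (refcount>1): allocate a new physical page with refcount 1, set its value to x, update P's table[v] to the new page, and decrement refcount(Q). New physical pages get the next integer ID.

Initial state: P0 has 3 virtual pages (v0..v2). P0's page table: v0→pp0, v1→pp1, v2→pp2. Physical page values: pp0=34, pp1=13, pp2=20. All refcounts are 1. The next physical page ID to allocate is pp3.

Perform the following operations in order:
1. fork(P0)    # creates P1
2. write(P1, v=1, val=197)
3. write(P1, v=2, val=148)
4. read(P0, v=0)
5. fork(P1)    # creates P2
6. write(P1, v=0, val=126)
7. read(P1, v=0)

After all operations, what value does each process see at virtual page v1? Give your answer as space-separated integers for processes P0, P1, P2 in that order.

Answer: 13 197 197

Derivation:
Op 1: fork(P0) -> P1. 3 ppages; refcounts: pp0:2 pp1:2 pp2:2
Op 2: write(P1, v1, 197). refcount(pp1)=2>1 -> COPY to pp3. 4 ppages; refcounts: pp0:2 pp1:1 pp2:2 pp3:1
Op 3: write(P1, v2, 148). refcount(pp2)=2>1 -> COPY to pp4. 5 ppages; refcounts: pp0:2 pp1:1 pp2:1 pp3:1 pp4:1
Op 4: read(P0, v0) -> 34. No state change.
Op 5: fork(P1) -> P2. 5 ppages; refcounts: pp0:3 pp1:1 pp2:1 pp3:2 pp4:2
Op 6: write(P1, v0, 126). refcount(pp0)=3>1 -> COPY to pp5. 6 ppages; refcounts: pp0:2 pp1:1 pp2:1 pp3:2 pp4:2 pp5:1
Op 7: read(P1, v0) -> 126. No state change.
P0: v1 -> pp1 = 13
P1: v1 -> pp3 = 197
P2: v1 -> pp3 = 197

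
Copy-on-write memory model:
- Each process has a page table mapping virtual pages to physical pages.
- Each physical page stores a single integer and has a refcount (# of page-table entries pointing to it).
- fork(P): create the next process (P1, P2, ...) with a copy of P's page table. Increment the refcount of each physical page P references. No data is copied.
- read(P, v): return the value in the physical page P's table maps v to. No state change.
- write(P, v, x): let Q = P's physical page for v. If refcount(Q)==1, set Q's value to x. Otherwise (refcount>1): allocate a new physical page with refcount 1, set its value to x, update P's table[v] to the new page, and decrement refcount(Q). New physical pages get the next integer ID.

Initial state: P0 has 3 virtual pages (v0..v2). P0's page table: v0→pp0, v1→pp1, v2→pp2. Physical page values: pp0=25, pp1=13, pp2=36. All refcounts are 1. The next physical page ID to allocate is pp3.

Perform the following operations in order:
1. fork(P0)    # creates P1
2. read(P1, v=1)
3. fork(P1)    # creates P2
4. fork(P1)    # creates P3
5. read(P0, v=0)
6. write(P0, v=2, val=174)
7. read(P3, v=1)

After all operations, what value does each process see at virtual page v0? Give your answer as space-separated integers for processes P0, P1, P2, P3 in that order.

Op 1: fork(P0) -> P1. 3 ppages; refcounts: pp0:2 pp1:2 pp2:2
Op 2: read(P1, v1) -> 13. No state change.
Op 3: fork(P1) -> P2. 3 ppages; refcounts: pp0:3 pp1:3 pp2:3
Op 4: fork(P1) -> P3. 3 ppages; refcounts: pp0:4 pp1:4 pp2:4
Op 5: read(P0, v0) -> 25. No state change.
Op 6: write(P0, v2, 174). refcount(pp2)=4>1 -> COPY to pp3. 4 ppages; refcounts: pp0:4 pp1:4 pp2:3 pp3:1
Op 7: read(P3, v1) -> 13. No state change.
P0: v0 -> pp0 = 25
P1: v0 -> pp0 = 25
P2: v0 -> pp0 = 25
P3: v0 -> pp0 = 25

Answer: 25 25 25 25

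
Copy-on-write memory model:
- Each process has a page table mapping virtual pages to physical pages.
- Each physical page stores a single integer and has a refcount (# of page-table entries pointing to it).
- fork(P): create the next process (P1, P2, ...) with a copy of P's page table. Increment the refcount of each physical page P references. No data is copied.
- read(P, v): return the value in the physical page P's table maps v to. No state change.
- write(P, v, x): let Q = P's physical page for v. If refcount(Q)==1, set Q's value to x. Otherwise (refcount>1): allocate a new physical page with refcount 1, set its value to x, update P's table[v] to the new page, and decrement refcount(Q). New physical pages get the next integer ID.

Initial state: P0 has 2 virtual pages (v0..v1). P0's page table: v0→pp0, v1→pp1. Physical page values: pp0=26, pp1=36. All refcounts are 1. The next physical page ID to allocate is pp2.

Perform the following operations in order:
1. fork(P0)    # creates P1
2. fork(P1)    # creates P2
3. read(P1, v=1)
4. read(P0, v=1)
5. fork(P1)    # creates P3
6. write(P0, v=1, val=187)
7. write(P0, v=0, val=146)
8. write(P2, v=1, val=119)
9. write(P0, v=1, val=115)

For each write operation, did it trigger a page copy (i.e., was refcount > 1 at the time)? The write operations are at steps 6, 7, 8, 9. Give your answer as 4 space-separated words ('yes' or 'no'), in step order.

Op 1: fork(P0) -> P1. 2 ppages; refcounts: pp0:2 pp1:2
Op 2: fork(P1) -> P2. 2 ppages; refcounts: pp0:3 pp1:3
Op 3: read(P1, v1) -> 36. No state change.
Op 4: read(P0, v1) -> 36. No state change.
Op 5: fork(P1) -> P3. 2 ppages; refcounts: pp0:4 pp1:4
Op 6: write(P0, v1, 187). refcount(pp1)=4>1 -> COPY to pp2. 3 ppages; refcounts: pp0:4 pp1:3 pp2:1
Op 7: write(P0, v0, 146). refcount(pp0)=4>1 -> COPY to pp3. 4 ppages; refcounts: pp0:3 pp1:3 pp2:1 pp3:1
Op 8: write(P2, v1, 119). refcount(pp1)=3>1 -> COPY to pp4. 5 ppages; refcounts: pp0:3 pp1:2 pp2:1 pp3:1 pp4:1
Op 9: write(P0, v1, 115). refcount(pp2)=1 -> write in place. 5 ppages; refcounts: pp0:3 pp1:2 pp2:1 pp3:1 pp4:1

yes yes yes no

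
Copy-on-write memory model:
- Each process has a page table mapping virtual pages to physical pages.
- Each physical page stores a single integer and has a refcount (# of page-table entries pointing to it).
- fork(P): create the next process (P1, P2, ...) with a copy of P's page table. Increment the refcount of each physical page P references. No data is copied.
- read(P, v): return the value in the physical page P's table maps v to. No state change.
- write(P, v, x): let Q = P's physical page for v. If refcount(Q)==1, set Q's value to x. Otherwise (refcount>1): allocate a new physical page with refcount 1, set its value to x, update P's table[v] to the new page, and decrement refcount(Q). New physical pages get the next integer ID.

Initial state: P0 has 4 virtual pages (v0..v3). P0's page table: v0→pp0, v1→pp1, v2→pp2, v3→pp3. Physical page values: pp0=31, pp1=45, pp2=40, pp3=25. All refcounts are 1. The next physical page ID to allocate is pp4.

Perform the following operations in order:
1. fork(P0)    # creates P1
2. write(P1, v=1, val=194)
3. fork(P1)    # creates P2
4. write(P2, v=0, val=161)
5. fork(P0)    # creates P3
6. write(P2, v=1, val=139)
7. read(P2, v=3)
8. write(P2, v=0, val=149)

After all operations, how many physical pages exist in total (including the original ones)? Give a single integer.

Op 1: fork(P0) -> P1. 4 ppages; refcounts: pp0:2 pp1:2 pp2:2 pp3:2
Op 2: write(P1, v1, 194). refcount(pp1)=2>1 -> COPY to pp4. 5 ppages; refcounts: pp0:2 pp1:1 pp2:2 pp3:2 pp4:1
Op 3: fork(P1) -> P2. 5 ppages; refcounts: pp0:3 pp1:1 pp2:3 pp3:3 pp4:2
Op 4: write(P2, v0, 161). refcount(pp0)=3>1 -> COPY to pp5. 6 ppages; refcounts: pp0:2 pp1:1 pp2:3 pp3:3 pp4:2 pp5:1
Op 5: fork(P0) -> P3. 6 ppages; refcounts: pp0:3 pp1:2 pp2:4 pp3:4 pp4:2 pp5:1
Op 6: write(P2, v1, 139). refcount(pp4)=2>1 -> COPY to pp6. 7 ppages; refcounts: pp0:3 pp1:2 pp2:4 pp3:4 pp4:1 pp5:1 pp6:1
Op 7: read(P2, v3) -> 25. No state change.
Op 8: write(P2, v0, 149). refcount(pp5)=1 -> write in place. 7 ppages; refcounts: pp0:3 pp1:2 pp2:4 pp3:4 pp4:1 pp5:1 pp6:1

Answer: 7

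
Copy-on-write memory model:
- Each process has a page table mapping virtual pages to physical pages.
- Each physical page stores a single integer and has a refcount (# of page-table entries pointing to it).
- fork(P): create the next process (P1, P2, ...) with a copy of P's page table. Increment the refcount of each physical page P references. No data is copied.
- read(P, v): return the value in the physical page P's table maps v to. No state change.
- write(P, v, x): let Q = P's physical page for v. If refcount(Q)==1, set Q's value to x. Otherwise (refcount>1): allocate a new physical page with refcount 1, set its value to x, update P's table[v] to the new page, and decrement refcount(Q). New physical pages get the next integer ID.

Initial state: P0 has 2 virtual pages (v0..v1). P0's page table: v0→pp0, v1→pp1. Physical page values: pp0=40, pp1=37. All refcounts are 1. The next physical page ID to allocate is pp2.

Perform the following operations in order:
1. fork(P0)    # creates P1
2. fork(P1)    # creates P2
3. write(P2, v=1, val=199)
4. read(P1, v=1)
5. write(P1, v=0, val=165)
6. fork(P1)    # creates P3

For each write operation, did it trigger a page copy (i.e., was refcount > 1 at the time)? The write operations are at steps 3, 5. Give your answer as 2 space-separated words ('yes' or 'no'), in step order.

Op 1: fork(P0) -> P1. 2 ppages; refcounts: pp0:2 pp1:2
Op 2: fork(P1) -> P2. 2 ppages; refcounts: pp0:3 pp1:3
Op 3: write(P2, v1, 199). refcount(pp1)=3>1 -> COPY to pp2. 3 ppages; refcounts: pp0:3 pp1:2 pp2:1
Op 4: read(P1, v1) -> 37. No state change.
Op 5: write(P1, v0, 165). refcount(pp0)=3>1 -> COPY to pp3. 4 ppages; refcounts: pp0:2 pp1:2 pp2:1 pp3:1
Op 6: fork(P1) -> P3. 4 ppages; refcounts: pp0:2 pp1:3 pp2:1 pp3:2

yes yes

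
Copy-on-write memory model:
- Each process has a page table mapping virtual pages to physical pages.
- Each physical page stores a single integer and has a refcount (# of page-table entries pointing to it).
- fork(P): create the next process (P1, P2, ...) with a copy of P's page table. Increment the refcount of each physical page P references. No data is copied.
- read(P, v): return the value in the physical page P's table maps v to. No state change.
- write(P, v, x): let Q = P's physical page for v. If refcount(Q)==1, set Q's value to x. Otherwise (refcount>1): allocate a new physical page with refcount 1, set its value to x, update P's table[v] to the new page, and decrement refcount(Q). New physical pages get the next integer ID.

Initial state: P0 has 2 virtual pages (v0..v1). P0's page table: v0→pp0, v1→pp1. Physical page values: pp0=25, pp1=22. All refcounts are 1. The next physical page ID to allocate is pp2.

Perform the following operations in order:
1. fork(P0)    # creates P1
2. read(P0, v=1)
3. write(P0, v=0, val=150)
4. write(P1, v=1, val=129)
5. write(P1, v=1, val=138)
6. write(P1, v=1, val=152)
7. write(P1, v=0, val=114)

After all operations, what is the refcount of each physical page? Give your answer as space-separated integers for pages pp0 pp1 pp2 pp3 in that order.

Op 1: fork(P0) -> P1. 2 ppages; refcounts: pp0:2 pp1:2
Op 2: read(P0, v1) -> 22. No state change.
Op 3: write(P0, v0, 150). refcount(pp0)=2>1 -> COPY to pp2. 3 ppages; refcounts: pp0:1 pp1:2 pp2:1
Op 4: write(P1, v1, 129). refcount(pp1)=2>1 -> COPY to pp3. 4 ppages; refcounts: pp0:1 pp1:1 pp2:1 pp3:1
Op 5: write(P1, v1, 138). refcount(pp3)=1 -> write in place. 4 ppages; refcounts: pp0:1 pp1:1 pp2:1 pp3:1
Op 6: write(P1, v1, 152). refcount(pp3)=1 -> write in place. 4 ppages; refcounts: pp0:1 pp1:1 pp2:1 pp3:1
Op 7: write(P1, v0, 114). refcount(pp0)=1 -> write in place. 4 ppages; refcounts: pp0:1 pp1:1 pp2:1 pp3:1

Answer: 1 1 1 1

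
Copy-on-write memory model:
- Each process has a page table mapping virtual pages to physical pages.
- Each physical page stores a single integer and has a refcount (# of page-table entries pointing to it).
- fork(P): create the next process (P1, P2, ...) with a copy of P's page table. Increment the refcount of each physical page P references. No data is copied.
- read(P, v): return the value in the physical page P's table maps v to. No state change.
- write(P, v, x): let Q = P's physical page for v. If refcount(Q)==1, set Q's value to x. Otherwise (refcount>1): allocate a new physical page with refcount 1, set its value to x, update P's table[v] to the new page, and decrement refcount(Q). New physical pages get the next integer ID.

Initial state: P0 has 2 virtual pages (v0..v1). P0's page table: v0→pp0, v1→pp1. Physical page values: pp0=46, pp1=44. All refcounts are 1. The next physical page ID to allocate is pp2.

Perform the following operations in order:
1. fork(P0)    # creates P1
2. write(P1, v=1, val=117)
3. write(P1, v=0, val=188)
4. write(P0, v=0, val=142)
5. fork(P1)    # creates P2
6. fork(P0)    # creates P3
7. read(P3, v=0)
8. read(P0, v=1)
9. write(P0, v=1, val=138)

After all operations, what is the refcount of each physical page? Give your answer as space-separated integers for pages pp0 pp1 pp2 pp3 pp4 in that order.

Answer: 2 1 2 2 1

Derivation:
Op 1: fork(P0) -> P1. 2 ppages; refcounts: pp0:2 pp1:2
Op 2: write(P1, v1, 117). refcount(pp1)=2>1 -> COPY to pp2. 3 ppages; refcounts: pp0:2 pp1:1 pp2:1
Op 3: write(P1, v0, 188). refcount(pp0)=2>1 -> COPY to pp3. 4 ppages; refcounts: pp0:1 pp1:1 pp2:1 pp3:1
Op 4: write(P0, v0, 142). refcount(pp0)=1 -> write in place. 4 ppages; refcounts: pp0:1 pp1:1 pp2:1 pp3:1
Op 5: fork(P1) -> P2. 4 ppages; refcounts: pp0:1 pp1:1 pp2:2 pp3:2
Op 6: fork(P0) -> P3. 4 ppages; refcounts: pp0:2 pp1:2 pp2:2 pp3:2
Op 7: read(P3, v0) -> 142. No state change.
Op 8: read(P0, v1) -> 44. No state change.
Op 9: write(P0, v1, 138). refcount(pp1)=2>1 -> COPY to pp4. 5 ppages; refcounts: pp0:2 pp1:1 pp2:2 pp3:2 pp4:1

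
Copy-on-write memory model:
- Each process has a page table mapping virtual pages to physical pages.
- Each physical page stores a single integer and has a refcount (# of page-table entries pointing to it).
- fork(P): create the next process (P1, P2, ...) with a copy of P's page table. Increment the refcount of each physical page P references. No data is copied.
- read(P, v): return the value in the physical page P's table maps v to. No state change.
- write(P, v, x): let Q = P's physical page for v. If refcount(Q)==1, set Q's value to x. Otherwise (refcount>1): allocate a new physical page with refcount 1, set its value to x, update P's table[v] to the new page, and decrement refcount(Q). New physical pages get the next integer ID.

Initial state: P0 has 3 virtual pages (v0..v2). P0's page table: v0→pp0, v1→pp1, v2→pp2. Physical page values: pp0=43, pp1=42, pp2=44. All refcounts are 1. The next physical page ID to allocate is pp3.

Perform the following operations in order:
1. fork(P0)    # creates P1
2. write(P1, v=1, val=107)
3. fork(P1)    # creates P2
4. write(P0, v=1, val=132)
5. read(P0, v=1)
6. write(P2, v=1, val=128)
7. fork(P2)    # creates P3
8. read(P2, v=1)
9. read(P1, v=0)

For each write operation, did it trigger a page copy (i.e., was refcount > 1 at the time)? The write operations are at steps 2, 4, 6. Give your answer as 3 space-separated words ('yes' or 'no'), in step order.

Op 1: fork(P0) -> P1. 3 ppages; refcounts: pp0:2 pp1:2 pp2:2
Op 2: write(P1, v1, 107). refcount(pp1)=2>1 -> COPY to pp3. 4 ppages; refcounts: pp0:2 pp1:1 pp2:2 pp3:1
Op 3: fork(P1) -> P2. 4 ppages; refcounts: pp0:3 pp1:1 pp2:3 pp3:2
Op 4: write(P0, v1, 132). refcount(pp1)=1 -> write in place. 4 ppages; refcounts: pp0:3 pp1:1 pp2:3 pp3:2
Op 5: read(P0, v1) -> 132. No state change.
Op 6: write(P2, v1, 128). refcount(pp3)=2>1 -> COPY to pp4. 5 ppages; refcounts: pp0:3 pp1:1 pp2:3 pp3:1 pp4:1
Op 7: fork(P2) -> P3. 5 ppages; refcounts: pp0:4 pp1:1 pp2:4 pp3:1 pp4:2
Op 8: read(P2, v1) -> 128. No state change.
Op 9: read(P1, v0) -> 43. No state change.

yes no yes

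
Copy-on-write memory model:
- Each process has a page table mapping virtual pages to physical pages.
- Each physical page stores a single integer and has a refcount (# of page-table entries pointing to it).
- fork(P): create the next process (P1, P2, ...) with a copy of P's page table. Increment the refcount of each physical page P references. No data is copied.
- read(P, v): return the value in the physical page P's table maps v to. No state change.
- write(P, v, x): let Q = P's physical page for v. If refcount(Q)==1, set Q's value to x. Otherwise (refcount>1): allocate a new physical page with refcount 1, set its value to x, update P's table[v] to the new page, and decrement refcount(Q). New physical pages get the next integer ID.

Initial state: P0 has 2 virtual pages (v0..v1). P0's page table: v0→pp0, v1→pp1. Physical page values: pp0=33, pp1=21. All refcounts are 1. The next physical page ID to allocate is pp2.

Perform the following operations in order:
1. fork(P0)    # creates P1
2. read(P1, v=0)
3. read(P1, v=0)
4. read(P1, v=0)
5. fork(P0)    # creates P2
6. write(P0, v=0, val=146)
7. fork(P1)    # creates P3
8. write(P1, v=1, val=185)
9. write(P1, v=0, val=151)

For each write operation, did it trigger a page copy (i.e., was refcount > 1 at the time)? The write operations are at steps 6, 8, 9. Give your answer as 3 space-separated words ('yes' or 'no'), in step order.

Op 1: fork(P0) -> P1. 2 ppages; refcounts: pp0:2 pp1:2
Op 2: read(P1, v0) -> 33. No state change.
Op 3: read(P1, v0) -> 33. No state change.
Op 4: read(P1, v0) -> 33. No state change.
Op 5: fork(P0) -> P2. 2 ppages; refcounts: pp0:3 pp1:3
Op 6: write(P0, v0, 146). refcount(pp0)=3>1 -> COPY to pp2. 3 ppages; refcounts: pp0:2 pp1:3 pp2:1
Op 7: fork(P1) -> P3. 3 ppages; refcounts: pp0:3 pp1:4 pp2:1
Op 8: write(P1, v1, 185). refcount(pp1)=4>1 -> COPY to pp3. 4 ppages; refcounts: pp0:3 pp1:3 pp2:1 pp3:1
Op 9: write(P1, v0, 151). refcount(pp0)=3>1 -> COPY to pp4. 5 ppages; refcounts: pp0:2 pp1:3 pp2:1 pp3:1 pp4:1

yes yes yes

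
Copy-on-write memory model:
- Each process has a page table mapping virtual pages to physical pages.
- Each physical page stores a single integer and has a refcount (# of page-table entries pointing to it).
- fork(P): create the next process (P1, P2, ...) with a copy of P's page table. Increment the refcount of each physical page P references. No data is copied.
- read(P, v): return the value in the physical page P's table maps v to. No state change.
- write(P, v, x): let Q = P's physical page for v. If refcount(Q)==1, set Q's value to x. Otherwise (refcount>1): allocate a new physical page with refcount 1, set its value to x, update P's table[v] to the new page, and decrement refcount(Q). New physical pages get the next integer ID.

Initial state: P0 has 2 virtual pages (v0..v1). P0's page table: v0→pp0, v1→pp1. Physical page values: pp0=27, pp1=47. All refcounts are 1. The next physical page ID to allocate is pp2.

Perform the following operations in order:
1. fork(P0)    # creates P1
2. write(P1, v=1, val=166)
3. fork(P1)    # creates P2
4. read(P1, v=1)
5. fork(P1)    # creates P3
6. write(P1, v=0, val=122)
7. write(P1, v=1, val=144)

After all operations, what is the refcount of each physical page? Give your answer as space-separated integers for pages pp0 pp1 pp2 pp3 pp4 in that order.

Op 1: fork(P0) -> P1. 2 ppages; refcounts: pp0:2 pp1:2
Op 2: write(P1, v1, 166). refcount(pp1)=2>1 -> COPY to pp2. 3 ppages; refcounts: pp0:2 pp1:1 pp2:1
Op 3: fork(P1) -> P2. 3 ppages; refcounts: pp0:3 pp1:1 pp2:2
Op 4: read(P1, v1) -> 166. No state change.
Op 5: fork(P1) -> P3. 3 ppages; refcounts: pp0:4 pp1:1 pp2:3
Op 6: write(P1, v0, 122). refcount(pp0)=4>1 -> COPY to pp3. 4 ppages; refcounts: pp0:3 pp1:1 pp2:3 pp3:1
Op 7: write(P1, v1, 144). refcount(pp2)=3>1 -> COPY to pp4. 5 ppages; refcounts: pp0:3 pp1:1 pp2:2 pp3:1 pp4:1

Answer: 3 1 2 1 1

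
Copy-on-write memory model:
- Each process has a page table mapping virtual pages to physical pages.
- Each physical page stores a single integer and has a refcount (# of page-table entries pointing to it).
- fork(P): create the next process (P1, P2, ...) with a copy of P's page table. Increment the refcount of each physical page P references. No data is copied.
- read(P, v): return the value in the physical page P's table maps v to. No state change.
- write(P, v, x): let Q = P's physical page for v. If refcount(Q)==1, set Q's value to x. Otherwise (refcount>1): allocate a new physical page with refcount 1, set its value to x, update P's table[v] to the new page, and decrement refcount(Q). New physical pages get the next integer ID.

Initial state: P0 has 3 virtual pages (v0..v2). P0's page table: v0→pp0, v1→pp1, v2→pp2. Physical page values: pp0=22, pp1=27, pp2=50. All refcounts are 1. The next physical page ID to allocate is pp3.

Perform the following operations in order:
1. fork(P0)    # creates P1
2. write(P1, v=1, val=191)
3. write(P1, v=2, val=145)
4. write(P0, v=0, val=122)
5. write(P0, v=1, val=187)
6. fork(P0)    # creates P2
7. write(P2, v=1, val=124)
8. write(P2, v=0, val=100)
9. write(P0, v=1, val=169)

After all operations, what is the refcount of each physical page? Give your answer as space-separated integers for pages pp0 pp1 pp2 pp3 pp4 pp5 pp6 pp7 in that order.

Answer: 1 1 2 1 1 1 1 1

Derivation:
Op 1: fork(P0) -> P1. 3 ppages; refcounts: pp0:2 pp1:2 pp2:2
Op 2: write(P1, v1, 191). refcount(pp1)=2>1 -> COPY to pp3. 4 ppages; refcounts: pp0:2 pp1:1 pp2:2 pp3:1
Op 3: write(P1, v2, 145). refcount(pp2)=2>1 -> COPY to pp4. 5 ppages; refcounts: pp0:2 pp1:1 pp2:1 pp3:1 pp4:1
Op 4: write(P0, v0, 122). refcount(pp0)=2>1 -> COPY to pp5. 6 ppages; refcounts: pp0:1 pp1:1 pp2:1 pp3:1 pp4:1 pp5:1
Op 5: write(P0, v1, 187). refcount(pp1)=1 -> write in place. 6 ppages; refcounts: pp0:1 pp1:1 pp2:1 pp3:1 pp4:1 pp5:1
Op 6: fork(P0) -> P2. 6 ppages; refcounts: pp0:1 pp1:2 pp2:2 pp3:1 pp4:1 pp5:2
Op 7: write(P2, v1, 124). refcount(pp1)=2>1 -> COPY to pp6. 7 ppages; refcounts: pp0:1 pp1:1 pp2:2 pp3:1 pp4:1 pp5:2 pp6:1
Op 8: write(P2, v0, 100). refcount(pp5)=2>1 -> COPY to pp7. 8 ppages; refcounts: pp0:1 pp1:1 pp2:2 pp3:1 pp4:1 pp5:1 pp6:1 pp7:1
Op 9: write(P0, v1, 169). refcount(pp1)=1 -> write in place. 8 ppages; refcounts: pp0:1 pp1:1 pp2:2 pp3:1 pp4:1 pp5:1 pp6:1 pp7:1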